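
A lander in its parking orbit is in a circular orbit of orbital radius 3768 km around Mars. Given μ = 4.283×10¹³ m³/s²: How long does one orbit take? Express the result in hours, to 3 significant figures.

r = 3768 km = 3.768×10⁶ m.
Kepler's third law: T = 2π√(r³/μ) = 2π√((3.768×10⁶)³ / 4.283×10¹³).
r³/μ = 1.249×10⁶ s², so T = 2π × 1.118×10³ = 7.022×10³ s.
Converting: 7.022×10³ s ÷ 3600 = 1.951 hours.

T ≈ 1.95 hours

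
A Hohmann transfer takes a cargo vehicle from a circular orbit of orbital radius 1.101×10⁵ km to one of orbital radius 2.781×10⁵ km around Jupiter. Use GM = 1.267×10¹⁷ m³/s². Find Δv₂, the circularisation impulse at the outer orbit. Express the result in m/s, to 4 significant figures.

Δv ≈ 5269 m/s

r₁ = 1.101×10⁵ km = 1.101×10⁸ m.
r₂ = 2.781×10⁵ km = 2.781×10⁸ m.
Transfer ellipse a_t = (r₁ + r₂)/2 = 1.941×10⁸ m.
At r₁: circular v_c1 = √(μ/r₁) = 33920 m/s; transfer-perijove v_p = √[μ(2/r₁ − 1/a_t)] = 40610 m/s.
At r₂: circular v_c2 = √(μ/r₂) = 21340 m/s; transfer-apojove v_a = √[μ(2/r₂ − 1/a_t)] = 16080 m/s.
Δv₂ = v_c2 − v_a = 5269 m/s.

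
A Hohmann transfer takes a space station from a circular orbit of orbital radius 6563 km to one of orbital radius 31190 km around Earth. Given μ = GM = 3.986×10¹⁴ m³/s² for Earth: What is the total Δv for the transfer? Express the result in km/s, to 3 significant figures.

r₁ = 6563 km = 6.563×10⁶ m.
r₂ = 31190 km = 3.119×10⁷ m.
Transfer ellipse a_t = (r₁ + r₂)/2 = 1.888×10⁷ m.
At r₁: circular v_c1 = √(μ/r₁) = 7793 m/s; transfer-perigee v_p = √[μ(2/r₁ − 1/a_t)] = 10020 m/s.
Δv₁ = v_p − v_c1 = 2224 m/s.
At r₂: circular v_c2 = √(μ/r₂) = 3575 m/s; transfer-apogee v_a = √[μ(2/r₂ − 1/a_t)] = 2108 m/s.
Δv₂ = v_c2 − v_a = 1467 m/s.
Total Δv = Δv₁ + Δv₂ = 3691 m/s = 3.691 km/s.

Δv_total ≈ 3.69 km/s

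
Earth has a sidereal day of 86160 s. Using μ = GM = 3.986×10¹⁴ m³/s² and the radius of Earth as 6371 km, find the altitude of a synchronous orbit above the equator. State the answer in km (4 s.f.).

h_sync ≈ 35790 km

A synchronous orbit has period T, so by Kepler's third law a = (μT²/4π²)^(1/3).
μT²/4π² = 3.986×10¹⁴ × (8.616×10⁴)² / 39.48 = 7.495×10²² m³.
a = 4.216×10⁷ m = 42163 km.
Altitude h = a − R = 42163 − 6371 = 35792 km.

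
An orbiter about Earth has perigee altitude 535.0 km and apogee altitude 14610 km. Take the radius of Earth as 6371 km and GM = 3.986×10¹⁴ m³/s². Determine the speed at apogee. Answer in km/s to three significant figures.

v ≈ 3.07 km/s

r_p = 6371 + 535.0 = 6906.0 km = 6.9060×10⁶ m.
r_a = 6371 + 14610 = 20981 km = 2.0981×10⁷ m.
Semi-major axis a = (r_p + r_a)/2 = 13944 km = 1.394×10⁷ m.
Vis-viva: v² = μ(2/r − 1/a) = 3.986×10¹⁴ × (9.532×10⁻⁸ − 7.172×10⁻⁸) = 9.409×10⁶ m²/s².
v = 3067 m/s = 3.067 km/s.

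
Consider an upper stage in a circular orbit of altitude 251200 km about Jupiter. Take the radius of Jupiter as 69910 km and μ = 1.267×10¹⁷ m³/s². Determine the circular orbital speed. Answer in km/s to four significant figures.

v ≈ 19.86 km/s

r = 69910 + 251200 = 321110 km = 3.2111×10⁸ m.
For a circular orbit v = √(μ/r) = √(1.267×10¹⁷ / 3.211×10⁸) = √(3.946×10⁸) = 19860 m/s.
That is 19.86 km/s.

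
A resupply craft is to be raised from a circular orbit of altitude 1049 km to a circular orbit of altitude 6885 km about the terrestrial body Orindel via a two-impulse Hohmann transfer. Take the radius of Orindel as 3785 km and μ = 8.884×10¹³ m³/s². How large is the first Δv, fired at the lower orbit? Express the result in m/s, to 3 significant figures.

Δv ≈ 743 m/s

r₁ = 3785 + 1049 = 4834.0 km = 4.8340×10⁶ m.
r₂ = 3785 + 6885 = 10670 km = 1.0670×10⁷ m.
Transfer ellipse a_t = (r₁ + r₂)/2 = 7.752×10⁶ m.
At r₁: circular v_c1 = √(μ/r₁) = 4287 m/s; transfer-periapsis v_p = √[μ(2/r₁ − 1/a_t)] = 5030 m/s.
Δv₁ = v_p − v_c1 = 742.5 m/s.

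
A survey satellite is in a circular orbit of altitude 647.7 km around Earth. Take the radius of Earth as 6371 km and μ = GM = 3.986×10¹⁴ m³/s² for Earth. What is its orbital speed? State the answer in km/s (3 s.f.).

v ≈ 7.54 km/s

r = 6371 + 647.7 = 7018.7 km = 7.0187×10⁶ m.
For a circular orbit v = √(μ/r) = √(3.986×10¹⁴ / 7.019×10⁶) = √(5.679×10⁷) = 7536 m/s.
That is 7.536 km/s.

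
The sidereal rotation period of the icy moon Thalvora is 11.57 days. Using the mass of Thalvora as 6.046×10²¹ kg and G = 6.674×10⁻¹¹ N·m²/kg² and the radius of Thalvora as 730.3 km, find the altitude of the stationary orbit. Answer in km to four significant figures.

μ = GM = 6.674×10⁻¹¹ × 6.046×10²¹ = 4.035×10¹¹ m³/s².
T = 11.57 days = 9.996×10⁵ s.
A synchronous orbit has period T, so by Kepler's third law a = (μT²/4π²)^(1/3).
μT²/4π² = 4.035×10¹¹ × (9.996×10⁵)² / 39.48 = 1.021×10²² m³.
a = 2.170×10⁷ m = 21697 km.
Altitude h = a − R = 21697 − 730.3 = 20967 km.

h_sync ≈ 20970 km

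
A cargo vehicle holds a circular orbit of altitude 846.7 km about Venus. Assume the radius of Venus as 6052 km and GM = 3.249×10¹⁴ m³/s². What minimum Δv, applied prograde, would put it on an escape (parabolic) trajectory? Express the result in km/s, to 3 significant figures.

r = 6052 + 846.7 = 6898.7 km = 6.8987×10⁶ m.
Circular speed v_c = √(μ/r) = 6863 m/s.
Escape speed v_esc = √(2μ/r) = √2 × v_c = 9705 m/s.
Δv = v_esc − v_c = 2843 m/s = 2.843 km/s.

Δv ≈ 2.84 km/s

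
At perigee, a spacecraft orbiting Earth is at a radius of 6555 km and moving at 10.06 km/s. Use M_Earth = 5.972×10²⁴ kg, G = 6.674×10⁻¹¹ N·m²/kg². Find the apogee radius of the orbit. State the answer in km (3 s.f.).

μ = GM = 6.674×10⁻¹¹ × 5.972×10²⁴ = 3.986×10¹⁴ m³/s².
r_p = 6.555×10⁶ m.
Specific energy ε = v²/2 − μ/r = -1.020×10⁷ J/kg, so a = −μ/(2ε) = 1.953×10⁷ m.
The apsides satisfy r_p + r_a = 2a, so the apogee radius is 2a − r_p = 3.251×10⁷ m = 32512 km.

apogee radius ≈ 32500 km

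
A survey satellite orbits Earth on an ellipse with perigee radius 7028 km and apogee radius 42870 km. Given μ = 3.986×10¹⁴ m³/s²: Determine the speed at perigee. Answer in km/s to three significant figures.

v ≈ 9.87 km/s

Semi-major axis a = (r_p + r_a)/2 = 24949 km = 2.495×10⁷ m.
Vis-viva: v² = μ(2/r − 1/a) = 3.986×10¹⁴ × (2.846×10⁻⁷ − 4.008×10⁻⁸) = 9.746×10⁷ m²/s².
v = 9872 m/s = 9.872 km/s.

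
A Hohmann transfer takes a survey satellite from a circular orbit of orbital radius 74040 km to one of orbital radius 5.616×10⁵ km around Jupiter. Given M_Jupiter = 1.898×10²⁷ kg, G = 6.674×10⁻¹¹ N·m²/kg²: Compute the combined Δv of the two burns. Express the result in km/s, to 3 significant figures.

μ = GM = 6.674×10⁻¹¹ × 1.898×10²⁷ = 1.267×10¹⁷ m³/s².
r₁ = 74040 km = 7.404×10⁷ m.
r₂ = 5.616×10⁵ km = 5.616×10⁸ m.
Transfer ellipse a_t = (r₁ + r₂)/2 = 3.178×10⁸ m.
At r₁: circular v_c1 = √(μ/r₁) = 41360 m/s; transfer-perijove v_p = √[μ(2/r₁ − 1/a_t)] = 54980 m/s.
Δv₁ = v_p − v_c1 = 13620 m/s.
At r₂: circular v_c2 = √(μ/r₂) = 15020 m/s; transfer-apojove v_a = √[μ(2/r₂ − 1/a_t)] = 7249 m/s.
Δv₂ = v_c2 − v_a = 7770 m/s.
Total Δv = Δv₁ + Δv₂ = 21390 m/s = 21.39 km/s.

Δv_total ≈ 21.4 km/s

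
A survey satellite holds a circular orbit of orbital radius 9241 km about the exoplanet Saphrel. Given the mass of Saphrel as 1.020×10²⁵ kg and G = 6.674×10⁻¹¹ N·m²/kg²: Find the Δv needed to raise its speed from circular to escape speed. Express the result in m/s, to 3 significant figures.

Δv ≈ 3560 m/s

μ = GM = 6.674×10⁻¹¹ × 1.020×10²⁵ = 6.807×10¹⁴ m³/s².
r = 9241 km = 9.241×10⁶ m.
Circular speed v_c = √(μ/r) = 8583 m/s.
Escape speed v_esc = √(2μ/r) = √2 × v_c = 12140 m/s.
Δv = v_esc − v_c = 3555 m/s.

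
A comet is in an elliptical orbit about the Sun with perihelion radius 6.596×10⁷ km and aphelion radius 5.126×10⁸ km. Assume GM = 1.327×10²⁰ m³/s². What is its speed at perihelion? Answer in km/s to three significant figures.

Semi-major axis a = (r_p + r_a)/2 = 2.8928×10⁸ km = 2.893×10¹¹ m.
Vis-viva: v² = μ(2/r − 1/a) = 1.327×10²⁰ × (3.032×10⁻¹¹ − 3.457×10⁻¹²) = 3.565×10⁹ m²/s².
v = 59710 m/s = 59.71 km/s.

v ≈ 59.7 km/s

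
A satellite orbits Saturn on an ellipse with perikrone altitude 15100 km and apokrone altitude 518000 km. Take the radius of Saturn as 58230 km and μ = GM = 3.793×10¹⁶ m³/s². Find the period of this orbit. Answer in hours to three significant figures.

r_p = 58230 + 15100 = 73330 km = 7.3330×10⁷ m.
r_a = 58230 + 518000 = 576230 km = 5.7623×10⁸ m.
Semi-major axis a = (r_p + r_a)/2 = (73330 + 5.7623×10⁵)/2 = 3.2478×10⁵ km = 3.248×10⁸ m.
By Kepler's third law T = 2π√(a³/μ) = 2π × 3.005×10⁴ = 1.888×10⁵ s.
= 52.45 hours.

T ≈ 52.5 hours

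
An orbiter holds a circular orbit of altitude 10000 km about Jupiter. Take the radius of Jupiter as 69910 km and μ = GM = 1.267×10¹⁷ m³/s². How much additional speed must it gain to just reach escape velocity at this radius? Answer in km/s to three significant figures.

r = 69910 + 10000 = 79910 km = 7.9910×10⁷ m.
Circular speed v_c = √(μ/r) = 39820 m/s.
Escape speed v_esc = √(2μ/r) = √2 × v_c = 56310 m/s.
Δv = v_esc − v_c = 16490 m/s = 16.49 km/s.

Δv ≈ 16.5 km/s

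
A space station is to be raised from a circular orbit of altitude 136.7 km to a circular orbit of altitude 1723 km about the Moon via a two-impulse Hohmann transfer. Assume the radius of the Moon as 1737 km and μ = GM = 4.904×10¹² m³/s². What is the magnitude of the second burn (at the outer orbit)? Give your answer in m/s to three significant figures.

r₁ = 1737 + 136.7 = 1873.7 km = 1.8737×10⁶ m.
r₂ = 1737 + 1723 = 3460.0 km = 3.4600×10⁶ m.
Transfer ellipse a_t = (r₁ + r₂)/2 = 2.667×10⁶ m.
At r₁: circular v_c1 = √(μ/r₁) = 1618 m/s; transfer-perilune v_p = √[μ(2/r₁ − 1/a_t)] = 1843 m/s.
At r₂: circular v_c2 = √(μ/r₂) = 1191 m/s; transfer-apolune v_a = √[μ(2/r₂ − 1/a_t)] = 997.9 m/s.
Δv₂ = v_c2 − v_a = 192.6 m/s.

Δv ≈ 193 m/s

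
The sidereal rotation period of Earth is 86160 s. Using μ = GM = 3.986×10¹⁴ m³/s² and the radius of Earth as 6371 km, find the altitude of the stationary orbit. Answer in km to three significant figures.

h_sync ≈ 35800 km

A synchronous orbit has period T, so by Kepler's third law a = (μT²/4π²)^(1/3).
μT²/4π² = 3.986×10¹⁴ × (8.616×10⁴)² / 39.48 = 7.495×10²² m³.
a = 4.216×10⁷ m = 42163 km.
Altitude h = a − R = 42163 − 6371 = 35792 km.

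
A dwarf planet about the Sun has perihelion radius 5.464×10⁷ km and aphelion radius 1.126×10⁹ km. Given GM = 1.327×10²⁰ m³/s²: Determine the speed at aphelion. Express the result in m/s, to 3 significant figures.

v ≈ 3300 m/s

Semi-major axis a = (r_p + r_a)/2 = 5.9032×10⁸ km = 5.903×10¹¹ m.
Vis-viva: v² = μ(2/r − 1/a) = 1.327×10²⁰ × (1.776×10⁻¹² − 1.694×10⁻¹²) = 1.091×10⁷ m²/s².
v = 3303 m/s.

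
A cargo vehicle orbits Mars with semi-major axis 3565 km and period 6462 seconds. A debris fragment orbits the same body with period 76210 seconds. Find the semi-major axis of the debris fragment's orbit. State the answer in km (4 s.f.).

a₂ ≈ 18470 km

Kepler's third law: a³ ∝ T², so a₂ = a₁ (T₂/T₁)^(2/3).
T₂/T₁ = 11.79, (T₂/T₁)^(2/3) = 5.181.
a₂ = 3565 × 5.181 = 18470 km.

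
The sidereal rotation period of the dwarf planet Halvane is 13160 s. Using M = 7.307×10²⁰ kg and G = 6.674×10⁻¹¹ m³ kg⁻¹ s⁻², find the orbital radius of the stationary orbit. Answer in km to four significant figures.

r_sync ≈ 598.1 km

μ = GM = 6.674×10⁻¹¹ × 7.307×10²⁰ = 4.877×10¹⁰ m³/s².
A synchronous orbit has period T, so by Kepler's third law a = (μT²/4π²)^(1/3).
μT²/4π² = 4.877×10¹⁰ × (1.316×10⁴)² / 39.48 = 2.139×10¹⁷ m³.
a = 5.981×10⁵ m = 598.08 km.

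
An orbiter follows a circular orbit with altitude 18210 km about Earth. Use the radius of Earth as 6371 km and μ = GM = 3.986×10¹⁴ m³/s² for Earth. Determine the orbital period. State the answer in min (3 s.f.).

r = 6371 + 18210 = 24581 km = 2.4581×10⁷ m.
Kepler's third law: T = 2π√(r³/μ) = 2π√((2.458×10⁷)³ / 3.986×10¹⁴).
r³/μ = 3.726×10⁷ s², so T = 2π × 6.104×10³ = 3.835×10⁴ s.
Converting: 3.835×10⁴ s ÷ 60.00 = 639.2 min.

T ≈ 639 min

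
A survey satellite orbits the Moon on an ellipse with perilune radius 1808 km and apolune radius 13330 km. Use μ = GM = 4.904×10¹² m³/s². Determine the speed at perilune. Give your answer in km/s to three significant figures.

v ≈ 2.19 km/s

Semi-major axis a = (r_p + r_a)/2 = 7569.0 km = 7.569×10⁶ m.
Vis-viva: v² = μ(2/r − 1/a) = 4.904×10¹² × (1.106×10⁻⁶ − 1.321×10⁻⁷) = 4.777×10⁶ m²/s².
v = 2186 m/s = 2.186 km/s.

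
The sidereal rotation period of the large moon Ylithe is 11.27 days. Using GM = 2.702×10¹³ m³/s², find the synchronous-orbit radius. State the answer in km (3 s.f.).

T = 11.27 days = 9.737×10⁵ s.
A synchronous orbit has period T, so by Kepler's third law a = (μT²/4π²)^(1/3).
μT²/4π² = 2.702×10¹³ × (9.737×10⁵)² / 39.48 = 6.489×10²³ m³.
a = 8.658×10⁷ m = 86577 km.

r_sync ≈ 86600 km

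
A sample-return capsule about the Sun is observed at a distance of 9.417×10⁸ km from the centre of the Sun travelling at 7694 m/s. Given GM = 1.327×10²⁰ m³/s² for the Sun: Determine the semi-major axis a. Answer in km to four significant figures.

r = 9.417×10¹¹ m.
Vis-viva rearranged: 1/a = 2/r − v²/μ = 2.124×10⁻¹² − 4.461×10⁻¹³ = 1.678×10⁻¹² m⁻¹.
a = 5.960×10¹¹ m = 5.9605×10⁸ km.

a ≈ 5.960×10⁸ km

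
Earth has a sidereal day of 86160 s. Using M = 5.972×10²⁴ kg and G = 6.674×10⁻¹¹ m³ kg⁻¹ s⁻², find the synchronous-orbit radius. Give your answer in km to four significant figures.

μ = GM = 6.674×10⁻¹¹ × 5.972×10²⁴ = 3.986×10¹⁴ m³/s².
A synchronous orbit has period T, so by Kepler's third law a = (μT²/4π²)^(1/3).
μT²/4π² = 3.986×10¹⁴ × (8.616×10⁴)² / 39.48 = 7.495×10²² m³.
a = 4.216×10⁷ m = 42162 km.

r_sync ≈ 42160 km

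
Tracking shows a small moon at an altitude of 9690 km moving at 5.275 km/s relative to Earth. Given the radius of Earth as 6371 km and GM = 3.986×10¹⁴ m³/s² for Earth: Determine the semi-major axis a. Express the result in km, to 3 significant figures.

a ≈ 18300 km

r = 6371 + 9690 = 16061 km = 1.606×10⁷ m.
Vis-viva rearranged: 1/a = 2/r − v²/μ = 1.245×10⁻⁷ − 6.981×10⁻⁸ = 5.472×10⁻⁸ m⁻¹.
a = 1.828×10⁷ m = 18276 km.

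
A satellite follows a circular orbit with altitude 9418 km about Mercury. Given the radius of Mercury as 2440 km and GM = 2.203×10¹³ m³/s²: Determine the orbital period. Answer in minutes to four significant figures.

T ≈ 911.0 minutes

r = 2440 + 9418 = 11858 km = 1.1858×10⁷ m.
Kepler's third law: T = 2π√(r³/μ) = 2π√((1.186×10⁷)³ / 2.203×10¹³).
r³/μ = 7.569×10⁷ s², so T = 2π × 8.700×10³ = 5.466×10⁴ s.
Converting: 5.466×10⁴ s ÷ 60.00 = 911.0 minutes.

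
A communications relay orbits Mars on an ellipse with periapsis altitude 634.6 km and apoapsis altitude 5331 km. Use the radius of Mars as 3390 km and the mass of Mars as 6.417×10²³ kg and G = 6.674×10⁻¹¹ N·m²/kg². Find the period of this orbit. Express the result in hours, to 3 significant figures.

μ = GM = 6.674×10⁻¹¹ × 6.417×10²³ = 4.283×10¹³ m³/s².
r_p = 3390 + 634.6 = 4024.6 km = 4.0246×10⁶ m.
r_a = 3390 + 5331 = 8721.0 km = 8.7210×10⁶ m.
Semi-major axis a = (r_p + r_a)/2 = (4024.6 + 8721.0)/2 = 6372.8 km = 6.373×10⁶ m.
By Kepler's third law T = 2π√(a³/μ) = 2π × 2.458×10³ = 1.545×10⁴ s.
= 4.291 hours.

T ≈ 4.29 hours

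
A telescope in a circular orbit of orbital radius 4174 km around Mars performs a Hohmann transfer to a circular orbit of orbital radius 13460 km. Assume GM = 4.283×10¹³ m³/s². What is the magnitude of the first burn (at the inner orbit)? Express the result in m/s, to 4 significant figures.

Δv ≈ 754.6 m/s

r₁ = 4174 km = 4.174×10⁶ m.
r₂ = 13460 km = 1.346×10⁷ m.
Transfer ellipse a_t = (r₁ + r₂)/2 = 8.817×10⁶ m.
At r₁: circular v_c1 = √(μ/r₁) = 3203 m/s; transfer-periapsis v_p = √[μ(2/r₁ − 1/a_t)] = 3958 m/s.
Δv₁ = v_p − v_c1 = 754.6 m/s.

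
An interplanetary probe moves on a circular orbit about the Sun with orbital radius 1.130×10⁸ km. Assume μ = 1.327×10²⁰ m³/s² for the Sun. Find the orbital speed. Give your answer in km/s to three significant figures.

v ≈ 34.3 km/s

r = 1.130×10⁸ km = 1.130×10¹¹ m.
For a circular orbit v = √(μ/r) = √(1.327×10²⁰ / 1.130×10¹¹) = √(1.174×10⁹) = 34270 m/s.
That is 34.27 km/s.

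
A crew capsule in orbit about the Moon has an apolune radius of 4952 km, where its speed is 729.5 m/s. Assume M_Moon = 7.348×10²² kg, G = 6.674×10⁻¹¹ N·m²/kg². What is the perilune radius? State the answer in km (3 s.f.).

μ = GM = 6.674×10⁻¹¹ × 7.348×10²² = 4.904×10¹² m³/s².
r_a = 4.952×10⁶ m.
Specific energy ε = v²/2 − μ/r = -7.242×10⁵ J/kg, so a = −μ/(2ε) = 3.386×10⁶ m.
The apsides satisfy r_p + r_a = 2a, so the perilune radius is 2a − r_a = 1.819×10⁶ m = 1819.4 km.

perilune radius ≈ 1820 km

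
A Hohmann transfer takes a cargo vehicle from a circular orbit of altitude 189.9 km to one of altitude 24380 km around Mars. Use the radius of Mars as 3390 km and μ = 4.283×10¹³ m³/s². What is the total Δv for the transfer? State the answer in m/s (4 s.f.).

r₁ = 3390 + 189.9 = 3579.9 km = 3.5799×10⁶ m.
r₂ = 3390 + 24380 = 27770 km = 2.7770×10⁷ m.
Transfer ellipse a_t = (r₁ + r₂)/2 = 1.567×10⁷ m.
At r₁: circular v_c1 = √(μ/r₁) = 3459 m/s; transfer-periapsis v_p = √[μ(2/r₁ − 1/a_t)] = 4604 m/s.
Δv₁ = v_p − v_c1 = 1145 m/s.
At r₂: circular v_c2 = √(μ/r₂) = 1242 m/s; transfer-apoapsis v_a = √[μ(2/r₂ − 1/a_t)] = 593.5 m/s.
Δv₂ = v_c2 − v_a = 648.4 m/s.
Total Δv = Δv₁ + Δv₂ = 1793 m/s.

Δv_total ≈ 1793 m/s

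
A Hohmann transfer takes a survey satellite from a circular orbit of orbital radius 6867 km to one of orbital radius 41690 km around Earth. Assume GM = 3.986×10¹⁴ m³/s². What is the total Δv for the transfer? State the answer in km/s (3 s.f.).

Δv_total ≈ 3.81 km/s

r₁ = 6867 km = 6.867×10⁶ m.
r₂ = 41690 km = 4.169×10⁷ m.
Transfer ellipse a_t = (r₁ + r₂)/2 = 2.428×10⁷ m.
At r₁: circular v_c1 = √(μ/r₁) = 7619 m/s; transfer-perigee v_p = √[μ(2/r₁ − 1/a_t)] = 9984 m/s.
Δv₁ = v_p − v_c1 = 2365 m/s.
At r₂: circular v_c2 = √(μ/r₂) = 3092 m/s; transfer-apogee v_a = √[μ(2/r₂ − 1/a_t)] = 1644 m/s.
Δv₂ = v_c2 − v_a = 1448 m/s.
Total Δv = Δv₁ + Δv₂ = 3813 m/s = 3.813 km/s.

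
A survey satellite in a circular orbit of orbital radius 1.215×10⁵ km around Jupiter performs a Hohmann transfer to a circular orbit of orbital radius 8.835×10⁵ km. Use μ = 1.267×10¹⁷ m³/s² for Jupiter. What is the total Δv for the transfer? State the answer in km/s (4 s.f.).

r₁ = 1.215×10⁵ km = 1.215×10⁸ m.
r₂ = 8.835×10⁵ km = 8.835×10⁸ m.
Transfer ellipse a_t = (r₁ + r₂)/2 = 5.025×10⁸ m.
At r₁: circular v_c1 = √(μ/r₁) = 32290 m/s; transfer-perijove v_p = √[μ(2/r₁ − 1/a_t)] = 42820 m/s.
Δv₁ = v_p − v_c1 = 10530 m/s.
At r₂: circular v_c2 = √(μ/r₂) = 11980 m/s; transfer-apojove v_a = √[μ(2/r₂ − 1/a_t)] = 5889 m/s.
Δv₂ = v_c2 − v_a = 6087 m/s.
Total Δv = Δv₁ + Δv₂ = 16610 m/s = 16.61 km/s.

Δv_total ≈ 16.61 km/s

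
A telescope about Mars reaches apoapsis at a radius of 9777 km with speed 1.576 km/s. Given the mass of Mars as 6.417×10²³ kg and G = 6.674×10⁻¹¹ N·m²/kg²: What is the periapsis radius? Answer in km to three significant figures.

periapsis radius ≈ 3870 km

μ = GM = 6.674×10⁻¹¹ × 6.417×10²³ = 4.283×10¹³ m³/s².
r_a = 9.777×10⁶ m.
Specific energy ε = v²/2 − μ/r = -3.139×10⁶ J/kg, so a = −μ/(2ε) = 6.823×10⁶ m.
The apsides satisfy r_p + r_a = 2a, so the periapsis radius is 2a − r_a = 3.869×10⁶ m = 3868.7 km.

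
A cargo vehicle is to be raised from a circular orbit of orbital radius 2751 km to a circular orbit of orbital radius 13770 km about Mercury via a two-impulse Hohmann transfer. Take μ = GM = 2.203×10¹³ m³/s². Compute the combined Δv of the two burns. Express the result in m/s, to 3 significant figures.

r₁ = 2751 km = 2.751×10⁶ m.
r₂ = 13770 km = 1.377×10⁷ m.
Transfer ellipse a_t = (r₁ + r₂)/2 = 8.260×10⁶ m.
At r₁: circular v_c1 = √(μ/r₁) = 2830 m/s; transfer-periherm v_p = √[μ(2/r₁ − 1/a_t)] = 3654 m/s.
Δv₁ = v_p − v_c1 = 823.8 m/s.
At r₂: circular v_c2 = √(μ/r₂) = 1265 m/s; transfer-apoherm v_a = √[μ(2/r₂ − 1/a_t)] = 729.9 m/s.
Δv₂ = v_c2 − v_a = 534.9 m/s.
Total Δv = Δv₁ + Δv₂ = 1359 m/s.

Δv_total ≈ 1360 m/s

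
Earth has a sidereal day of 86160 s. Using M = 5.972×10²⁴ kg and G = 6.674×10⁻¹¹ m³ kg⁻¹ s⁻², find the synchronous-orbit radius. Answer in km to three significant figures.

μ = GM = 6.674×10⁻¹¹ × 5.972×10²⁴ = 3.986×10¹⁴ m³/s².
A synchronous orbit has period T, so by Kepler's third law a = (μT²/4π²)^(1/3).
μT²/4π² = 3.986×10¹⁴ × (8.616×10⁴)² / 39.48 = 7.495×10²² m³.
a = 4.216×10⁷ m = 42162 km.

r_sync ≈ 42200 km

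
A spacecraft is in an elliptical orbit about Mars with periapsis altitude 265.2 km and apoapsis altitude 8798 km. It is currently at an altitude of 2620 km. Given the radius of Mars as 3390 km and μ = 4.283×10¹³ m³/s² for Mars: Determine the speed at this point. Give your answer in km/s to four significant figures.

v ≈ 2.974 km/s

r_p = 3390 + 265.2 = 3655.2 km = 3.6552×10⁶ m.
r_a = 3390 + 8798 = 12188 km = 1.2188×10⁷ m.
r = 3390 + 2620 = 6010.0 km = 6.010×10⁶ m.
Semi-major axis a = (r_p + r_a)/2 = 7921.6 km = 7.922×10⁶ m.
Vis-viva: v² = μ(2/r − 1/a) = 4.283×10¹³ × (3.328×10⁻⁷ − 1.262×10⁻⁷) = 8.846×10⁶ m²/s².
v = 2974 m/s = 2.974 km/s.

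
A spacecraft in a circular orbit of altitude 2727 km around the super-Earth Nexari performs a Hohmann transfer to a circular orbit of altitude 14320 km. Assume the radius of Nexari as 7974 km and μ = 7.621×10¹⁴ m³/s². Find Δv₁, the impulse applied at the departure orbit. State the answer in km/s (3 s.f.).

Δv ≈ 1.37 km/s

r₁ = 7974 + 2727 = 10701 km = 1.0701×10⁷ m.
r₂ = 7974 + 14320 = 22294 km = 2.2294×10⁷ m.
Transfer ellipse a_t = (r₁ + r₂)/2 = 1.650×10⁷ m.
At r₁: circular v_c1 = √(μ/r₁) = 8439 m/s; transfer-periapsis v_p = √[μ(2/r₁ − 1/a_t)] = 9810 m/s.
Δv₁ = v_p − v_c1 = 1371 m/s.
= 1.371 km/s.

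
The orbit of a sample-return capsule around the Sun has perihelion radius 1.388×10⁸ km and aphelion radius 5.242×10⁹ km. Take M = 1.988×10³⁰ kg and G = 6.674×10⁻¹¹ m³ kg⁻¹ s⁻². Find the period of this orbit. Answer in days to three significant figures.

T ≈ 27900 days

μ = GM = 6.674×10⁻¹¹ × 1.988×10³⁰ = 1.327×10²⁰ m³/s².
Semi-major axis a = (r_p + r_a)/2 = (1.3880×10⁸ + 5.2420×10⁹)/2 = 2.6904×10⁹ km = 2.690×10¹² m.
By Kepler's third law T = 2π√(a³/μ) = 2π × 3.831×10⁸ = 2.407×10⁹ s.
= 27860 days.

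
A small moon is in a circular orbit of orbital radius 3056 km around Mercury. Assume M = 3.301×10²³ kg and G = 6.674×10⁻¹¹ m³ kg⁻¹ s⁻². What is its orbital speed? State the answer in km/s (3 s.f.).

v ≈ 2.68 km/s

μ = GM = 6.674×10⁻¹¹ × 3.301×10²³ = 2.203×10¹³ m³/s².
r = 3056 km = 3.056×10⁶ m.
For a circular orbit v = √(μ/r) = √(2.203×10¹³ / 3.056×10⁶) = √(7.209×10⁶) = 2685 m/s.
That is 2.685 km/s.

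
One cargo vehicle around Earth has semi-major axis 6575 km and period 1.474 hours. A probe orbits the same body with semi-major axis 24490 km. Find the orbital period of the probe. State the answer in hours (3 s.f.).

T₂ ≈ 10.6 hours

Kepler's third law: T² ∝ a³, so T₂ = T₁ (a₂/a₁)^(3/2).
a₂/a₁ = 3.725, (a₂/a₁)^(3/2) = 7.189.
T₂ = 1.474 × 7.189 = 10.60 hours.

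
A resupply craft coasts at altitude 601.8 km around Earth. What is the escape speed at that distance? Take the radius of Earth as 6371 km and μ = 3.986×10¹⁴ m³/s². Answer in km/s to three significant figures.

v_esc ≈ 10.7 km/s

r = 6371 + 601.8 = 6972.8 km = 6.9728×10⁶ m.
Escape speed v_esc = √(2μ/r) = √(2 × 3.986×10¹⁴ / 6.973×10⁶) = √(1.143×10⁸) = 10690 m/s.
= 10.69 km/s.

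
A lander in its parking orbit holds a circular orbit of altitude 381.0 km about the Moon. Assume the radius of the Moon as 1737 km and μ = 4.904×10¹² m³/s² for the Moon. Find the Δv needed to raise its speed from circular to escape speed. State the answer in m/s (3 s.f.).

r = 1737 + 381.0 = 2118.0 km = 2.1180×10⁶ m.
Circular speed v_c = √(μ/r) = 1522 m/s.
Escape speed v_esc = √(2μ/r) = √2 × v_c = 2152 m/s.
Δv = v_esc − v_c = 630.3 m/s.

Δv ≈ 630 m/s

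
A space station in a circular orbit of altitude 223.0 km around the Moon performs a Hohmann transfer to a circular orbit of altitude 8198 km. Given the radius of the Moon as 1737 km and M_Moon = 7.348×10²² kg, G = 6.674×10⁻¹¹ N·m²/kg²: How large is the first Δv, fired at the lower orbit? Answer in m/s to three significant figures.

μ = GM = 6.674×10⁻¹¹ × 7.348×10²² = 4.904×10¹² m³/s².
r₁ = 1737 + 223.0 = 1960.0 km = 1.9600×10⁶ m.
r₂ = 1737 + 8198 = 9935.0 km = 9.9350×10⁶ m.
Transfer ellipse a_t = (r₁ + r₂)/2 = 5.948×10⁶ m.
At r₁: circular v_c1 = √(μ/r₁) = 1582 m/s; transfer-perilune v_p = √[μ(2/r₁ − 1/a_t)] = 2044 m/s.
Δv₁ = v_p − v_c1 = 462.6 m/s.

Δv ≈ 463 m/s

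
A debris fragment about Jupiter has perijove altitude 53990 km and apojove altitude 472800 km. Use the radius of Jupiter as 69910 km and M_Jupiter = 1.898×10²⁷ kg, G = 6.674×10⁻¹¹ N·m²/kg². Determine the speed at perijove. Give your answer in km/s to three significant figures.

v ≈ 40.8 km/s

μ = GM = 6.674×10⁻¹¹ × 1.898×10²⁷ = 1.267×10¹⁷ m³/s².
r_p = 69910 + 53990 = 123900 km = 1.2390×10⁸ m.
r_a = 69910 + 472800 = 542710 km = 5.4271×10⁸ m.
Semi-major axis a = (r_p + r_a)/2 = 3.3330×10⁵ km = 3.333×10⁸ m.
Vis-viva: v² = μ(2/r − 1/a) = 1.267×10¹⁷ × (1.614×10⁻⁸ − 3.000×10⁻⁹) = 1.665×10⁹ m²/s².
v = 40800 m/s = 40.80 km/s.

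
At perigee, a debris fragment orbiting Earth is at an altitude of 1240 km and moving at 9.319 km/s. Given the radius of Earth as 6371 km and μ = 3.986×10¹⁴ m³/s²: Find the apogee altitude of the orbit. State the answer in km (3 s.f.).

r_p = 6371 + 1240 = 7611.0 km = 7.611×10⁶ m.
Specific energy ε = v²/2 − μ/r = -8.950×10⁶ J/kg, so a = −μ/(2ε) = 2.227×10⁷ m.
The apsides satisfy r_p + r_a = 2a, so the apogee radius is 2a − r_p = 3.693×10⁷ m = 36927 km.
Apogee altitude = 36927 − 6371 = 30556 km.

apogee altitude ≈ 30600 km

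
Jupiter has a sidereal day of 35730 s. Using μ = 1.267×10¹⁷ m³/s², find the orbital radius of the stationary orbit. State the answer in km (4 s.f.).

A synchronous orbit has period T, so by Kepler's third law a = (μT²/4π²)^(1/3).
μT²/4π² = 1.267×10¹⁷ × (3.573×10⁴)² / 39.48 = 4.097×10²⁴ m³.
a = 1.600×10⁸ m = 1.6002×10⁵ km.

r_sync ≈ 1.600×10⁵ km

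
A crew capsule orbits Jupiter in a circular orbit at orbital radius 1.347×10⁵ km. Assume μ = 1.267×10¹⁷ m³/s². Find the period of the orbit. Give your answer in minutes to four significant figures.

r = 1.347×10⁵ km = 1.347×10⁸ m.
Kepler's third law: T = 2π√(r³/μ) = 2π√((1.347×10⁸)³ / 1.267×10¹⁷).
r³/μ = 1.929×10⁷ s², so T = 2π × 4.392×10³ = 2.760×10⁴ s.
Converting: 2.760×10⁴ s ÷ 60.00 = 459.9 minutes.

T ≈ 459.9 minutes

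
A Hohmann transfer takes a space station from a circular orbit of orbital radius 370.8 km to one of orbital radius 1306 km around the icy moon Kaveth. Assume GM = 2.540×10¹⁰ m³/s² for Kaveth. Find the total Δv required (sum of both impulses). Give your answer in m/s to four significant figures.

r₁ = 370.8 km = 3.708×10⁵ m.
r₂ = 1306 km = 1.306×10⁶ m.
Transfer ellipse a_t = (r₁ + r₂)/2 = 8.384×10⁵ m.
At r₁: circular v_c1 = √(μ/r₁) = 261.7 m/s; transfer-periapsis v_p = √[μ(2/r₁ − 1/a_t)] = 326.7 m/s.
Δv₁ = v_p − v_c1 = 64.93 m/s.
At r₂: circular v_c2 = √(μ/r₂) = 139.5 m/s; transfer-apoapsis v_a = √[μ(2/r₂ − 1/a_t)] = 92.74 m/s.
Δv₂ = v_c2 − v_a = 46.71 m/s.
Total Δv = Δv₁ + Δv₂ = 111.6 m/s.

Δv_total ≈ 111.6 m/s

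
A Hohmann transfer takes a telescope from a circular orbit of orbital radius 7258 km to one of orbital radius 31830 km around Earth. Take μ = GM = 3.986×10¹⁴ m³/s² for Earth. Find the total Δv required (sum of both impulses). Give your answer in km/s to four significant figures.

r₁ = 7258 km = 7.258×10⁶ m.
r₂ = 31830 km = 3.183×10⁷ m.
Transfer ellipse a_t = (r₁ + r₂)/2 = 1.954×10⁷ m.
At r₁: circular v_c1 = √(μ/r₁) = 7411 m/s; transfer-perigee v_p = √[μ(2/r₁ − 1/a_t)] = 9457 m/s.
Δv₁ = v_p − v_c1 = 2047 m/s.
At r₂: circular v_c2 = √(μ/r₂) = 3539 m/s; transfer-apogee v_a = √[μ(2/r₂ − 1/a_t)] = 2157 m/s.
Δv₂ = v_c2 − v_a = 1382 m/s.
Total Δv = Δv₁ + Δv₂ = 3429 m/s = 3.429 km/s.

Δv_total ≈ 3.429 km/s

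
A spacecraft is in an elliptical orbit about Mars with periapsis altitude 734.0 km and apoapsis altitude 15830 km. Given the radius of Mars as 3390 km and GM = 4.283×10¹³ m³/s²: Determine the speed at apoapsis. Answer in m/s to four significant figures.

r_p = 3390 + 734.0 = 4124.0 km = 4.1240×10⁶ m.
r_a = 3390 + 15830 = 19220 km = 1.9220×10⁷ m.
Semi-major axis a = (r_p + r_a)/2 = 11672 km = 1.167×10⁷ m.
Vis-viva: v² = μ(2/r − 1/a) = 4.283×10¹³ × (1.041×10⁻⁷ − 8.568×10⁻⁸) = 7.874×10⁵ m²/s².
v = 887.3 m/s.

v ≈ 887.3 m/s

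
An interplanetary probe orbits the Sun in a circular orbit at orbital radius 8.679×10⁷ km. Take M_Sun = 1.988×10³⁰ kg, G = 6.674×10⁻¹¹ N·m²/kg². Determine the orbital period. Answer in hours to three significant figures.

T ≈ 3870 hours

μ = GM = 6.674×10⁻¹¹ × 1.988×10³⁰ = 1.327×10²⁰ m³/s².
r = 8.679×10⁷ km = 8.679×10¹⁰ m.
Kepler's third law: T = 2π√(r³/μ) = 2π√((8.679×10¹⁰)³ / 1.327×10²⁰).
r³/μ = 4.927×10¹² s², so T = 2π × 2.220×10⁶ = 1.395×10⁷ s.
Converting: 1.395×10⁷ s ÷ 3600 = 3874 hours.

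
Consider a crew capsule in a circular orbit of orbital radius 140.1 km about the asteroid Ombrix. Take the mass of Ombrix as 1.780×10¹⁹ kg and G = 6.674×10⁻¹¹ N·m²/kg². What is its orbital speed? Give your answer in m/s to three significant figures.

v ≈ 92.1 m/s

μ = GM = 6.674×10⁻¹¹ × 1.780×10¹⁹ = 1.188×10⁹ m³/s².
r = 140.1 km = 1.401×10⁵ m.
For a circular orbit v = √(μ/r) = √(1.188×10⁹ / 1.401×10⁵) = √(8.479×10³) = 92.08 m/s.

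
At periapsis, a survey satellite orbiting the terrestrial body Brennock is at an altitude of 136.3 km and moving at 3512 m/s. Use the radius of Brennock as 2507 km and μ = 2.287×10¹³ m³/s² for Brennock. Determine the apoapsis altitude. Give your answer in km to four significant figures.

apoapsis altitude ≈ 4053 km

r_p = 2507 + 136.3 = 2643.3 km = 2.643×10⁶ m.
Specific energy ε = v²/2 − μ/r = -2.485×10⁶ J/kg, so a = −μ/(2ε) = 4.602×10⁶ m.
The apsides satisfy r_p + r_a = 2a, so the apoapsis radius is 2a − r_p = 6.560×10⁶ m = 6560.0 km.
Apoapsis altitude = 6560.0 − 2507 = 4053.0 km.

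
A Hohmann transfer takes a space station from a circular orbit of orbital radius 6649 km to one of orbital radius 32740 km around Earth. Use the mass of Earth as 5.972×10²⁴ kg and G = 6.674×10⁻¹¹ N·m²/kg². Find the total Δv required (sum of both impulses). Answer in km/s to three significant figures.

Δv_total ≈ 3.70 km/s

μ = GM = 6.674×10⁻¹¹ × 5.972×10²⁴ = 3.986×10¹⁴ m³/s².
r₁ = 6649 km = 6.649×10⁶ m.
r₂ = 32740 km = 3.274×10⁷ m.
Transfer ellipse a_t = (r₁ + r₂)/2 = 1.969×10⁷ m.
At r₁: circular v_c1 = √(μ/r₁) = 7742 m/s; transfer-perigee v_p = √[μ(2/r₁ − 1/a_t)] = 9983 m/s.
Δv₁ = v_p − v_c1 = 2240 m/s.
At r₂: circular v_c2 = √(μ/r₂) = 3489 m/s; transfer-apogee v_a = √[μ(2/r₂ − 1/a_t)] = 2027 m/s.
Δv₂ = v_c2 − v_a = 1462 m/s.
Total Δv = Δv₁ + Δv₂ = 3702 m/s = 3.702 km/s.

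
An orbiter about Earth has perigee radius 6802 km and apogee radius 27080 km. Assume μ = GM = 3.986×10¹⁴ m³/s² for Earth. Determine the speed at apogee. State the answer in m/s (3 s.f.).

Semi-major axis a = (r_p + r_a)/2 = 16941 km = 1.694×10⁷ m.
Vis-viva: v² = μ(2/r − 1/a) = 3.986×10¹⁴ × (7.386×10⁻⁸ − 5.903×10⁻⁸) = 5.910×10⁶ m²/s².
v = 2431 m/s.

v ≈ 2430 m/s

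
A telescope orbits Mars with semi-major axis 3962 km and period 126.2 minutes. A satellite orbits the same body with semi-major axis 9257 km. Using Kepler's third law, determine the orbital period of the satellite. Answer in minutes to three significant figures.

T₂ ≈ 451 minutes

Kepler's third law: T² ∝ a³, so T₂ = T₁ (a₂/a₁)^(3/2).
a₂/a₁ = 2.336, (a₂/a₁)^(3/2) = 3.571.
T₂ = 126.2 × 3.571 = 450.7 minutes.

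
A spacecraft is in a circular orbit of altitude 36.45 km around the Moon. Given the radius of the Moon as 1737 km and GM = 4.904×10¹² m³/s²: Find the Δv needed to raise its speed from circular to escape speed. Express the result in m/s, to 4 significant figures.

Δv ≈ 688.8 m/s

r = 1737 + 36.45 = 1773.5 km = 1.7734×10⁶ m.
Circular speed v_c = √(μ/r) = 1663 m/s.
Escape speed v_esc = √(2μ/r) = √2 × v_c = 2352 m/s.
Δv = v_esc − v_c = 688.8 m/s.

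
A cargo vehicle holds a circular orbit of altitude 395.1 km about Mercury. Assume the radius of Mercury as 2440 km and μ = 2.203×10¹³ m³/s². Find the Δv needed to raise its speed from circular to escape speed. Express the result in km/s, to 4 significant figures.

Δv ≈ 1.155 km/s

r = 2440 + 395.1 = 2835.1 km = 2.8351×10⁶ m.
Circular speed v_c = √(μ/r) = 2788 m/s.
Escape speed v_esc = √(2μ/r) = √2 × v_c = 3942 m/s.
Δv = v_esc − v_c = 1155 m/s = 1.155 km/s.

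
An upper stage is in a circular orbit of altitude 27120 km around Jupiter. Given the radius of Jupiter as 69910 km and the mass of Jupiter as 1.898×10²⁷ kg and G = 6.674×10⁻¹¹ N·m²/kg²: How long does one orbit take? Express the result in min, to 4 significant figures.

T ≈ 281.2 min

μ = GM = 6.674×10⁻¹¹ × 1.898×10²⁷ = 1.267×10¹⁷ m³/s².
r = 69910 + 27120 = 97030 km = 9.7030×10⁷ m.
Kepler's third law: T = 2π√(r³/μ) = 2π√((9.703×10⁷)³ / 1.267×10¹⁷).
r³/μ = 7.212×10⁶ s², so T = 2π × 2.685×10³ = 1.687×10⁴ s.
Converting: 1.687×10⁴ s ÷ 60.00 = 281.2 min.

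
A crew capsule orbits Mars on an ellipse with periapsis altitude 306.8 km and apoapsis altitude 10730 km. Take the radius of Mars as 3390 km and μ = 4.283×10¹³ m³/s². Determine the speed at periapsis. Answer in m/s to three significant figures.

r_p = 3390 + 306.8 = 3696.8 km = 3.6968×10⁶ m.
r_a = 3390 + 10730 = 14120 km = 1.4120×10⁷ m.
Semi-major axis a = (r_p + r_a)/2 = 8908.4 km = 8.908×10⁶ m.
Vis-viva: v² = μ(2/r − 1/a) = 4.283×10¹³ × (5.410×10⁻⁷ − 1.123×10⁻⁷) = 1.836×10⁷ m²/s².
v = 4285 m/s.

v ≈ 4290 m/s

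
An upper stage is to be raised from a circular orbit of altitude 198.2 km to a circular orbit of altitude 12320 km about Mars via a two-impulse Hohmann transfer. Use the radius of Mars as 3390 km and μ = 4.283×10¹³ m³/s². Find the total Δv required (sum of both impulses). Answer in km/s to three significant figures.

r₁ = 3390 + 198.2 = 3588.2 km = 3.5882×10⁶ m.
r₂ = 3390 + 12320 = 15710 km = 1.5710×10⁷ m.
Transfer ellipse a_t = (r₁ + r₂)/2 = 9.649×10⁶ m.
At r₁: circular v_c1 = √(μ/r₁) = 3455 m/s; transfer-periapsis v_p = √[μ(2/r₁ − 1/a_t)] = 4408 m/s.
Δv₁ = v_p − v_c1 = 953.5 m/s.
At r₂: circular v_c2 = √(μ/r₂) = 1651 m/s; transfer-apoapsis v_a = √[μ(2/r₂ − 1/a_t)] = 1007 m/s.
Δv₂ = v_c2 − v_a = 644.3 m/s.
Total Δv = Δv₁ + Δv₂ = 1598 m/s = 1.598 km/s.

Δv_total ≈ 1.60 km/s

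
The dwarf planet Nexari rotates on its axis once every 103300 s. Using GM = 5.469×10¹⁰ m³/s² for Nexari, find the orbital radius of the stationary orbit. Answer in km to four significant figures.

A synchronous orbit has period T, so by Kepler's third law a = (μT²/4π²)^(1/3).
μT²/4π² = 5.469×10¹⁰ × (1.033×10⁵)² / 39.48 = 1.478×10¹⁹ m³.
a = 2.454×10⁶ m = 2454.2 km.

r_sync ≈ 2454 km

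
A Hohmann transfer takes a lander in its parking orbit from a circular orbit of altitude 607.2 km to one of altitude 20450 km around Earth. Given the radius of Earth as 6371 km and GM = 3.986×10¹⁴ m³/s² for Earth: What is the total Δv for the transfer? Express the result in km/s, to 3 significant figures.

Δv_total ≈ 3.34 km/s

r₁ = 6371 + 607.2 = 6978.2 km = 6.9782×10⁶ m.
r₂ = 6371 + 20450 = 26821 km = 2.6821×10⁷ m.
Transfer ellipse a_t = (r₁ + r₂)/2 = 1.690×10⁷ m.
At r₁: circular v_c1 = √(μ/r₁) = 7558 m/s; transfer-perigee v_p = √[μ(2/r₁ − 1/a_t)] = 9521 m/s.
Δv₁ = v_p − v_c1 = 1963 m/s.
At r₂: circular v_c2 = √(μ/r₂) = 3855 m/s; transfer-apogee v_a = √[μ(2/r₂ − 1/a_t)] = 2477 m/s.
Δv₂ = v_c2 − v_a = 1378 m/s.
Total Δv = Δv₁ + Δv₂ = 3341 m/s = 3.341 km/s.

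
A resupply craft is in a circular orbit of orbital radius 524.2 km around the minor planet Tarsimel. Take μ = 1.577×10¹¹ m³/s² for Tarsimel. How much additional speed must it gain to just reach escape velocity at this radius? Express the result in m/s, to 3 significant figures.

r = 524.2 km = 5.242×10⁵ m.
Circular speed v_c = √(μ/r) = 548.5 m/s.
Escape speed v_esc = √(2μ/r) = √2 × v_c = 775.7 m/s.
Δv = v_esc − v_c = 227.2 m/s.

Δv ≈ 227 m/s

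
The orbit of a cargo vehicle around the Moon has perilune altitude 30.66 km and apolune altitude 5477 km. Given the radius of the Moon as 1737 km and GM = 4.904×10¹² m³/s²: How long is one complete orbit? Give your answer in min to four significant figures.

r_p = 1737 + 30.66 = 1767.7 km = 1.7677×10⁶ m.
r_a = 1737 + 5477 = 7214.0 km = 7.2140×10⁶ m.
Semi-major axis a = (r_p + r_a)/2 = (1767.7 + 7214.0)/2 = 4490.8 km = 4.491×10⁶ m.
By Kepler's third law T = 2π√(a³/μ) = 2π × 4.297×10³ = 2.700×10⁴ s.
= 450.0 min.

T ≈ 450.0 min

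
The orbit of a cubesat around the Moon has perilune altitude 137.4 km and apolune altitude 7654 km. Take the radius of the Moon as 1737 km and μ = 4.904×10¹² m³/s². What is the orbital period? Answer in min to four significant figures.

T ≈ 632.2 min

r_p = 1737 + 137.4 = 1874.4 km = 1.8744×10⁶ m.
r_a = 1737 + 7654 = 9391.0 km = 9.3910×10⁶ m.
Semi-major axis a = (r_p + r_a)/2 = (1874.4 + 9391.0)/2 = 5632.7 km = 5.633×10⁶ m.
By Kepler's third law T = 2π√(a³/μ) = 2π × 6.037×10³ = 3.793×10⁴ s.
= 632.2 min.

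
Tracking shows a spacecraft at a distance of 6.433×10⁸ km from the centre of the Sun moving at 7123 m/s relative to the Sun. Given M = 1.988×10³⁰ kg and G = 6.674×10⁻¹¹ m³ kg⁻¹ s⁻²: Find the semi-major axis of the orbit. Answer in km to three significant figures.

a ≈ 3.67×10⁸ km

μ = GM = 6.674×10⁻¹¹ × 1.988×10³⁰ = 1.327×10²⁰ m³/s².
r = 6.433×10¹¹ m.
Vis-viva rearranged: 1/a = 2/r − v²/μ = 3.109×10⁻¹² − 3.824×10⁻¹³ = 2.727×10⁻¹² m⁻¹.
a = 3.668×10¹¹ m = 3.6676×10⁸ km.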